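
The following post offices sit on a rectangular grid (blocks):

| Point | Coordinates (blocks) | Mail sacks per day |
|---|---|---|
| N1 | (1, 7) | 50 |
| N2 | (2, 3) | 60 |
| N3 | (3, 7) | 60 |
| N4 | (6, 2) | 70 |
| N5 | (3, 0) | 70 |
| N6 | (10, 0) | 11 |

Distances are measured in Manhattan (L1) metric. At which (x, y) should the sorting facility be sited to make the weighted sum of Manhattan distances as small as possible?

(3, 3)

Manhattan distance separates: Σwᵢ(|x−xᵢ|+|y−yᵢ|) = Σwᵢ|x−xᵢ| + Σwᵢ|y−yᵢ|, so x and y are optimised independently as 1-D weighted medians.
Total weight W = 321; half = 160.5.
x-coordinate, sorted with cumulative weight:
  x=1 (N1, w=50) cum 50
  x=2 (N2, w=60) cum 110
  x=3 (N3, w=60) cum 170  ← median
  x=3 (N5, w=70) cum 240
  x=6 (N4, w=70) cum 310
  x=10 (N6, w=11) cum 321
⇒ x* = 3
y-coordinate, sorted with cumulative weight:
  y=0 (N5, w=70) cum 70
  y=0 (N6, w=11) cum 81
  y=2 (N4, w=70) cum 151
  y=3 (N2, w=60) cum 211  ← median
  y=7 (N1, w=50) cum 261
  y=7 (N3, w=60) cum 321
⇒ y* = 3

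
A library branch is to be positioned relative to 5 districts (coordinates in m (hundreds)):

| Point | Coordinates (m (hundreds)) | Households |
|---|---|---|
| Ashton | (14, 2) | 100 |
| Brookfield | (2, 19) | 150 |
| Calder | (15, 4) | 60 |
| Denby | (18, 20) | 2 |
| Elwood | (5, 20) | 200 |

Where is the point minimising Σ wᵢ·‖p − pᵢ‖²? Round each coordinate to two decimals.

(7.10, 14.32)

The minimiser of Σwᵢ‖p−pᵢ‖² is the weighted centroid p* = (Σwᵢpᵢ)/(Σwᵢ).
Σwᵢ = 512.
Σwᵢxᵢ = 100·14 + 150·2 + 60·15 + 2·18 + 200·5 = 3636.
Σwᵢyᵢ = 100·2 + 150·19 + 60·4 + 2·20 + 200·20 = 7330.
x* = 3636/512 = 7.10, y* = 7330/512 = 14.32.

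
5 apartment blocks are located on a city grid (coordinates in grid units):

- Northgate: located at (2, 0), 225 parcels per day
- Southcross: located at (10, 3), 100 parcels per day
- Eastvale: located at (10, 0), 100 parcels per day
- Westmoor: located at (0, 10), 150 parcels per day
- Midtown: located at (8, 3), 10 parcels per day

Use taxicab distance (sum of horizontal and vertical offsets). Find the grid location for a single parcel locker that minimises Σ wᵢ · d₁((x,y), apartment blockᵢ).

(2, 0)

Manhattan distance separates: Σwᵢ(|x−xᵢ|+|y−yᵢ|) = Σwᵢ|x−xᵢ| + Σwᵢ|y−yᵢ|, so x and y are optimised independently as 1-D weighted medians.
Total weight W = 585; half = 292.5.
x-coordinate, sorted with cumulative weight:
  x=0 (Westmoor, w=150) cum 150
  x=2 (Northgate, w=225) cum 375  ← median
  x=8 (Midtown, w=10) cum 385
  x=10 (Southcross, w=100) cum 485
  x=10 (Eastvale, w=100) cum 585
⇒ x* = 2
y-coordinate, sorted with cumulative weight:
  y=0 (Northgate, w=225) cum 225
  y=0 (Eastvale, w=100) cum 325  ← median
  y=3 (Southcross, w=100) cum 425
  y=3 (Midtown, w=10) cum 435
  y=10 (Westmoor, w=150) cum 585
⇒ y* = 0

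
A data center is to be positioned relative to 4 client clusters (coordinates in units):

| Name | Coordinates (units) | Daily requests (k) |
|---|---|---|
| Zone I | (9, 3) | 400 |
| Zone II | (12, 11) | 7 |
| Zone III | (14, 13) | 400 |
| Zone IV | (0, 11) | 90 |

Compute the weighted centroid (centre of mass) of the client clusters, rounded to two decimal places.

The minimiser of Σwᵢ‖p−pᵢ‖² is the weighted centroid p* = (Σwᵢpᵢ)/(Σwᵢ).
Σwᵢ = 897.
Σwᵢxᵢ = 400·9 + 7·12 + 400·14 + 90·0 = 9284.
Σwᵢyᵢ = 400·3 + 7·11 + 400·13 + 90·11 = 7467.
x* = 9284/897 = 10.35, y* = 7467/897 = 8.32.

(10.35, 8.32)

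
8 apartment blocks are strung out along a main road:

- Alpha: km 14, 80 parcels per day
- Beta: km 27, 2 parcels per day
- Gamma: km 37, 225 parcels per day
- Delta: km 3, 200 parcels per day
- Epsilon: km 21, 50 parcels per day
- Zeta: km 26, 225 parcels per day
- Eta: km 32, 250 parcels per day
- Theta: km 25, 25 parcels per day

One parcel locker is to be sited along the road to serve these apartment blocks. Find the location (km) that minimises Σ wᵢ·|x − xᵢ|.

For a sum of weighted absolute distances on a line, the optimum is the weighted median (not the mean). Total weight W = 1057; half-weight = 528.5.
Sort by position and accumulate weight:
  km 3 (Delta, w=200) → cum 200
  km 14 (Alpha, w=80) → cum 280
  km 21 (Epsilon, w=50) → cum 330
  km 25 (Theta, w=25) → cum 355
  km 26 (Zeta, w=225) → cum 580  ≥ 528.5 → median here
  km 27 (Beta, w=2) → cum 582
  km 32 (Eta, w=250) → cum 832
  km 37 (Gamma, w=225) → cum 1057
Optimal location: km 26.

x = 26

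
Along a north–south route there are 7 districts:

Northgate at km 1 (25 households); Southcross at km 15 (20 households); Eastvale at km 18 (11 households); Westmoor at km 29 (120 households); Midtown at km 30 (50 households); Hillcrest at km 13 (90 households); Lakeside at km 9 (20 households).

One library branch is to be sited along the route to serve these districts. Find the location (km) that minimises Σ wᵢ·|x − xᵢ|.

For a sum of weighted absolute distances on a line, the optimum is the weighted median (not the mean). Total weight W = 336; half-weight = 168.
Sort by position and accumulate weight:
  km 1 (Northgate, w=25) → cum 25
  km 9 (Lakeside, w=20) → cum 45
  km 13 (Hillcrest, w=90) → cum 135
  km 15 (Southcross, w=20) → cum 155
  km 18 (Eastvale, w=11) → cum 166
  km 29 (Westmoor, w=120) → cum 286  ≥ 168 → median here
  km 30 (Midtown, w=50) → cum 336
Optimal location: km 29.

x = 29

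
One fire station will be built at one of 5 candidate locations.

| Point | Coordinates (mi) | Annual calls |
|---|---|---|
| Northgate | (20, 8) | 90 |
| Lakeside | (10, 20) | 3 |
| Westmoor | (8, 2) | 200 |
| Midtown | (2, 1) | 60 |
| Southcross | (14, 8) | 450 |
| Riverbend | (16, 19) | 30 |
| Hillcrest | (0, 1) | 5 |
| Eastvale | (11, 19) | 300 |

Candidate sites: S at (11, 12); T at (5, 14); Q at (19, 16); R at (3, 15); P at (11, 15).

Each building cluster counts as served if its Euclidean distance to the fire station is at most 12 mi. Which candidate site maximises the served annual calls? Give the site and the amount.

Coverage radius r = 12 mi; a point is covered iff (Δx)²+(Δy)² ≤ 12² = 144.
  S (11, 12): covers {Northgate, Lakeside, Westmoor, Southcross, Riverbend, Eastvale} → 1073
  T (5, 14): covers {Lakeside, Southcross, Eastvale} → 753
  Q (19, 16): covers {Northgate, Lakeside, Southcross, Riverbend, Eastvale} → 873
  R (3, 15): covers {Lakeside, Eastvale} → 303
  P (11, 15): covers {Northgate, Lakeside, Southcross, Riverbend, Eastvale} → 873
Maximum coverage at S: 1073 annual calls.

S, covering 1073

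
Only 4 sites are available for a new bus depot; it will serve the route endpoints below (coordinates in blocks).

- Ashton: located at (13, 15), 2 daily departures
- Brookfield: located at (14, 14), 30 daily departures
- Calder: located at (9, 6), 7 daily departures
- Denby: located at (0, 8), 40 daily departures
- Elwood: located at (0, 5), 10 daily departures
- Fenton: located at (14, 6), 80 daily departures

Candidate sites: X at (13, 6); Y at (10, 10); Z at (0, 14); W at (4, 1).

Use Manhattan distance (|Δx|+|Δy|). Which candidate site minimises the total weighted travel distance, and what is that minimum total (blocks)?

X, total 1136 blocks

Total weighted distance at each candidate:
  X (13, 6): total = 1136
  Y (10, 10): total = 1561
  Z (0, 14): total = 2657
  W (4, 1): total = 2526
Minimum is at X with total 1136 blocks.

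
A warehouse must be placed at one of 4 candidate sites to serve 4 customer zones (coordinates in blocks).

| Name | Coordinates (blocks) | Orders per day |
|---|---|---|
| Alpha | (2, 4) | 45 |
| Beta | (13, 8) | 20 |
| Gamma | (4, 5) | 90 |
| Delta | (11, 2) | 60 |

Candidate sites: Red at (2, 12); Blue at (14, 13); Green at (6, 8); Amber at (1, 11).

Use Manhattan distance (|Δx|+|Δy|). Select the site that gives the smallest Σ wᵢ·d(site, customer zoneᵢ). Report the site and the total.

Total weighted distance at each candidate:
  Red (2, 12): total = 2610
  Blue (14, 13): total = 3525
  Green (6, 8): total = 1610
  Amber (1, 11): total = 2610
Minimum is at Green with total 1610 blocks.

Green, total 1610 blocks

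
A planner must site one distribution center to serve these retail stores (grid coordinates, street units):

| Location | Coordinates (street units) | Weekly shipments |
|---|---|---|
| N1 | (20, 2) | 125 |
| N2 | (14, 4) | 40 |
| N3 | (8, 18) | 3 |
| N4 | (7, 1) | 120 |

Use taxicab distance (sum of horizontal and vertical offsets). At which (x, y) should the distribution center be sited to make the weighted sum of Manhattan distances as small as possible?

Manhattan distance separates: Σwᵢ(|x−xᵢ|+|y−yᵢ|) = Σwᵢ|x−xᵢ| + Σwᵢ|y−yᵢ|, so x and y are optimised independently as 1-D weighted medians.
Total weight W = 288; half = 144.
x-coordinate, sorted with cumulative weight:
  x=7 (N4, w=120) cum 120
  x=8 (N3, w=3) cum 123
  x=14 (N2, w=40) cum 163  ← median
  x=20 (N1, w=125) cum 288
⇒ x* = 14
y-coordinate, sorted with cumulative weight:
  y=1 (N4, w=120) cum 120
  y=2 (N1, w=125) cum 245  ← median
  y=4 (N2, w=40) cum 285
  y=18 (N3, w=3) cum 288
⇒ y* = 2

(14, 2)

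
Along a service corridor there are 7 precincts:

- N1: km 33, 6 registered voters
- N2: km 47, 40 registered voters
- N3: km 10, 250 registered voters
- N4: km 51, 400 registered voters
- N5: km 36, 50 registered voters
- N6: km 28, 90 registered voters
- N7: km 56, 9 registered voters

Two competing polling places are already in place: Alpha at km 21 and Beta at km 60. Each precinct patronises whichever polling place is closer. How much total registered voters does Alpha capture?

The indifferent point is the midpoint (21+60)/2 = 40.5; precincts left of it (closer to Alpha at 21) go to Alpha, those right go to Beta.
  N3 at 10 (w=250) → Alpha
  N6 at 28 (w=90) → Alpha
  N1 at 33 (w=6) → Alpha
  N5 at 36 (w=50) → Alpha
  N2 at 47 (w=40) → Beta
  N4 at 51 (w=400) → Beta
  N7 at 56 (w=9) → Beta
Alpha captures 396; Beta captures 449.

396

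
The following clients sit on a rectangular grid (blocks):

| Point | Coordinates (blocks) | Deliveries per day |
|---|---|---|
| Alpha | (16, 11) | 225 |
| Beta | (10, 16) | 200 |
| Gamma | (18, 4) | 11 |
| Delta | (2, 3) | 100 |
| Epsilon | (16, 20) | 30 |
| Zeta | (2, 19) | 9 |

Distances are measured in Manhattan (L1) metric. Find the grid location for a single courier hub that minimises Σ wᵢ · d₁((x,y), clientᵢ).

(10, 11)

Manhattan distance separates: Σwᵢ(|x−xᵢ|+|y−yᵢ|) = Σwᵢ|x−xᵢ| + Σwᵢ|y−yᵢ|, so x and y are optimised independently as 1-D weighted medians.
Total weight W = 575; half = 287.5.
x-coordinate, sorted with cumulative weight:
  x=2 (Delta, w=100) cum 100
  x=2 (Zeta, w=9) cum 109
  x=10 (Beta, w=200) cum 309  ← median
  x=16 (Alpha, w=225) cum 534
  x=16 (Epsilon, w=30) cum 564
  x=18 (Gamma, w=11) cum 575
⇒ x* = 10
y-coordinate, sorted with cumulative weight:
  y=3 (Delta, w=100) cum 100
  y=4 (Gamma, w=11) cum 111
  y=11 (Alpha, w=225) cum 336  ← median
  y=16 (Beta, w=200) cum 536
  y=19 (Zeta, w=9) cum 545
  y=20 (Epsilon, w=30) cum 575
⇒ y* = 11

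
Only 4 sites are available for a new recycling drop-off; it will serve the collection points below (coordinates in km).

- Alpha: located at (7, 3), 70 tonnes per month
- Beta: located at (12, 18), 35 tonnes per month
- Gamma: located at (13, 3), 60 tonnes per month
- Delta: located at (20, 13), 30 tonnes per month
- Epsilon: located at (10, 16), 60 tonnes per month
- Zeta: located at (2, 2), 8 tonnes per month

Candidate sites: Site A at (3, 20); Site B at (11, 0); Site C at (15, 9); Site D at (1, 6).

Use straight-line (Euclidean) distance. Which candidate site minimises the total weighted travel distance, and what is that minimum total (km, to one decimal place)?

Total weighted distance at each candidate:
  Site A (3, 20): total = 3908.1
  Site B (11, 0): total = 2707.3
  Site C (15, 9): total = 2237.9
  Site D (1, 6): total = 3229.1
Minimum is at Site C with total 2237.9 km.

Site C, total 2237.9 km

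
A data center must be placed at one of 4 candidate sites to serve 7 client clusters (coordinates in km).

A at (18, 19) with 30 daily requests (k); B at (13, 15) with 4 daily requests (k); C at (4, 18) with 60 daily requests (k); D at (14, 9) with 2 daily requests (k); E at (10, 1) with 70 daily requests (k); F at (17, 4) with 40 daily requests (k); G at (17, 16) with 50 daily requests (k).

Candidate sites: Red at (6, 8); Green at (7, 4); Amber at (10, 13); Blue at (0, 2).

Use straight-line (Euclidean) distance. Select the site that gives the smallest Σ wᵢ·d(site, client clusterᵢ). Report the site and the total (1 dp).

Amber, total 2471.2 km

Total weighted distance at each candidate:
  Red (6, 8): total = 2868.6
  Green (7, 4): total = 2962.4
  Amber (10, 13): total = 2471.2
  Blue (0, 2): total = 4326.5
Minimum is at Amber with total 2471.2 km.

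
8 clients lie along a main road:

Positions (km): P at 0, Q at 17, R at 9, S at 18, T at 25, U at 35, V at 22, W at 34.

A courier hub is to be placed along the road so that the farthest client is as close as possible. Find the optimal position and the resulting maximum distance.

location 17.5, max distance 17.5

The 1-center on a line is the midpoint of the two extreme points: leftmost at 0, rightmost at 35.
Optimal location = (0 + 35)/2 = 17.5; maximum distance = (35 − 0)/2 = 17.5.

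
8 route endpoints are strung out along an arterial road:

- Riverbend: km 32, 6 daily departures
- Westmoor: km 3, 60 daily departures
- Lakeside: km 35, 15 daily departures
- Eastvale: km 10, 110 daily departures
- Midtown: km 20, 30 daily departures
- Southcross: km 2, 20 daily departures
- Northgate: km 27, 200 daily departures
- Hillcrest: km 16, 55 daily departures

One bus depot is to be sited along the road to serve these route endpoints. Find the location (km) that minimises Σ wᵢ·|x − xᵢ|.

For a sum of weighted absolute distances on a line, the optimum is the weighted median (not the mean). Total weight W = 496; half-weight = 248.
Sort by position and accumulate weight:
  km 2 (Southcross, w=20) → cum 20
  km 3 (Westmoor, w=60) → cum 80
  km 10 (Eastvale, w=110) → cum 190
  km 16 (Hillcrest, w=55) → cum 245
  km 20 (Midtown, w=30) → cum 275  ≥ 248 → median here
  km 27 (Northgate, w=200) → cum 475
  km 32 (Riverbend, w=6) → cum 481
  km 35 (Lakeside, w=15) → cum 496
Optimal location: km 20.

x = 20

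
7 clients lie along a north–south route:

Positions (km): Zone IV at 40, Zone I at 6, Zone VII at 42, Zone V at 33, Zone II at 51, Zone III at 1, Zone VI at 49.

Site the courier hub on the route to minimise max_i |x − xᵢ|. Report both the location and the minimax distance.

The 1-center on a line is the midpoint of the two extreme points: leftmost at 1, rightmost at 51.
Optimal location = (1 + 51)/2 = 26; maximum distance = (51 − 1)/2 = 25.

location 26, max distance 25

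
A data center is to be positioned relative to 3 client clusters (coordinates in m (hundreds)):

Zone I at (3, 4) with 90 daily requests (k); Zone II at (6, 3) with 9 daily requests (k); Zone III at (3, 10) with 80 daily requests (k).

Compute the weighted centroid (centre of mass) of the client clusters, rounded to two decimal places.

The minimiser of Σwᵢ‖p−pᵢ‖² is the weighted centroid p* = (Σwᵢpᵢ)/(Σwᵢ).
Σwᵢ = 179.
Σwᵢxᵢ = 90·3 + 9·6 + 80·3 = 564.
Σwᵢyᵢ = 90·4 + 9·3 + 80·10 = 1187.
x* = 564/179 = 3.15, y* = 1187/179 = 6.63.

(3.15, 6.63)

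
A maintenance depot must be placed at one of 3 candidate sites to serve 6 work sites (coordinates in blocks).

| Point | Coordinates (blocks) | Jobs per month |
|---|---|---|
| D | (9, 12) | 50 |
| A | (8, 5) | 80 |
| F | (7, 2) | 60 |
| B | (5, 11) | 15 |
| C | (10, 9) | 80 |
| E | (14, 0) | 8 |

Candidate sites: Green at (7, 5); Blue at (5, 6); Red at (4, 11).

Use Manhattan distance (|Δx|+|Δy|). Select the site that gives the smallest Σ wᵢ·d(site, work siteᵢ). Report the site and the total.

Total weighted distance at each candidate:
  Green (7, 5): total = 1486
  Blue (5, 6): total = 2015
  Red (4, 11): total = 2643
Minimum is at Green with total 1486 blocks.

Green, total 1486 blocks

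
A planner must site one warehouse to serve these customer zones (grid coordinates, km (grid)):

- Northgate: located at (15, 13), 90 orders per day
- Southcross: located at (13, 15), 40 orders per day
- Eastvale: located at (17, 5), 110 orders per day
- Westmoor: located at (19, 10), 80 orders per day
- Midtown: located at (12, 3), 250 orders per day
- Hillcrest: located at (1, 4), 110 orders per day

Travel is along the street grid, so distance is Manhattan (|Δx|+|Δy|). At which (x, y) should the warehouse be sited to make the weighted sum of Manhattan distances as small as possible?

Manhattan distance separates: Σwᵢ(|x−xᵢ|+|y−yᵢ|) = Σwᵢ|x−xᵢ| + Σwᵢ|y−yᵢ|, so x and y are optimised independently as 1-D weighted medians.
Total weight W = 680; half = 340.
x-coordinate, sorted with cumulative weight:
  x=1 (Hillcrest, w=110) cum 110
  x=12 (Midtown, w=250) cum 360  ← median
  x=13 (Southcross, w=40) cum 400
  x=15 (Northgate, w=90) cum 490
  x=17 (Eastvale, w=110) cum 600
  x=19 (Westmoor, w=80) cum 680
⇒ x* = 12
y-coordinate, sorted with cumulative weight:
  y=3 (Midtown, w=250) cum 250
  y=4 (Hillcrest, w=110) cum 360  ← median
  y=5 (Eastvale, w=110) cum 470
  y=10 (Westmoor, w=80) cum 550
  y=13 (Northgate, w=90) cum 640
  y=15 (Southcross, w=40) cum 680
⇒ y* = 4

(12, 4)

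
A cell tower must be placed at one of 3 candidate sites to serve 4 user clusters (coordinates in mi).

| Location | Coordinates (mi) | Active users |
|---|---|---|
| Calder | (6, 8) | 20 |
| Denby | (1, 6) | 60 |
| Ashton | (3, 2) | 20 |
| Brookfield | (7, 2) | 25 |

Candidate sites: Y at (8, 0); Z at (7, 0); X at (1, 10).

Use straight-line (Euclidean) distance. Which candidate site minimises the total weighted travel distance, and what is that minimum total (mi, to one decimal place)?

Total weighted distance at each candidate:
  Y (8, 0): total = 881.7
  Z (7, 0): total = 809.8
  X (1, 10): total = 762.6
Minimum is at X with total 762.6 mi.

X, total 762.6 mi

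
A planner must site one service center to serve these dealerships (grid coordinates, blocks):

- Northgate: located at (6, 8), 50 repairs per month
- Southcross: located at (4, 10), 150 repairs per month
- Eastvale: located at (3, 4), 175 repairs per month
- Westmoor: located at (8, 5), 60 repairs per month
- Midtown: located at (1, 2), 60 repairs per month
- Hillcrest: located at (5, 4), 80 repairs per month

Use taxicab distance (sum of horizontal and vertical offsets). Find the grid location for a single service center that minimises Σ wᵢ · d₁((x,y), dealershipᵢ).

Manhattan distance separates: Σwᵢ(|x−xᵢ|+|y−yᵢ|) = Σwᵢ|x−xᵢ| + Σwᵢ|y−yᵢ|, so x and y are optimised independently as 1-D weighted medians.
Total weight W = 575; half = 287.5.
x-coordinate, sorted with cumulative weight:
  x=1 (Midtown, w=60) cum 60
  x=3 (Eastvale, w=175) cum 235
  x=4 (Southcross, w=150) cum 385  ← median
  x=5 (Hillcrest, w=80) cum 465
  x=6 (Northgate, w=50) cum 515
  x=8 (Westmoor, w=60) cum 575
⇒ x* = 4
y-coordinate, sorted with cumulative weight:
  y=2 (Midtown, w=60) cum 60
  y=4 (Eastvale, w=175) cum 235
  y=4 (Hillcrest, w=80) cum 315  ← median
  y=5 (Westmoor, w=60) cum 375
  y=8 (Northgate, w=50) cum 425
  y=10 (Southcross, w=150) cum 575
⇒ y* = 4

(4, 4)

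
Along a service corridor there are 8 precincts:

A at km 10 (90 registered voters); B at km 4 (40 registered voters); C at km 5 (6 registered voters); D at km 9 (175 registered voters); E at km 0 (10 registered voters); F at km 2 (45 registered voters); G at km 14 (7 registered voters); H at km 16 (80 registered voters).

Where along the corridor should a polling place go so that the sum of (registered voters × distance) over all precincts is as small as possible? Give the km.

x = 9

For a sum of weighted absolute distances on a line, the optimum is the weighted median (not the mean). Total weight W = 453; half-weight = 226.5.
Sort by position and accumulate weight:
  km 0 (E, w=10) → cum 10
  km 2 (F, w=45) → cum 55
  km 4 (B, w=40) → cum 95
  km 5 (C, w=6) → cum 101
  km 9 (D, w=175) → cum 276  ≥ 226.5 → median here
  km 10 (A, w=90) → cum 366
  km 14 (G, w=7) → cum 373
  km 16 (H, w=80) → cum 453
Optimal location: km 9.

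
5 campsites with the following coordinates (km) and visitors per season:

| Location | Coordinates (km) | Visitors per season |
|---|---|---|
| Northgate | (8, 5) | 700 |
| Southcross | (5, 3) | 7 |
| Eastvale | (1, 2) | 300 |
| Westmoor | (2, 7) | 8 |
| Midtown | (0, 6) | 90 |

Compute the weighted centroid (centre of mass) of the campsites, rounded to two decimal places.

The minimiser of Σwᵢ‖p−pᵢ‖² is the weighted centroid p* = (Σwᵢpᵢ)/(Σwᵢ).
Σwᵢ = 1105.
Σwᵢxᵢ = 700·8 + 7·5 + 300·1 + 8·2 + 90·0 = 5951.
Σwᵢyᵢ = 700·5 + 7·3 + 300·2 + 8·7 + 90·6 = 4717.
x* = 5951/1105 = 5.39, y* = 4717/1105 = 4.27.

(5.39, 4.27)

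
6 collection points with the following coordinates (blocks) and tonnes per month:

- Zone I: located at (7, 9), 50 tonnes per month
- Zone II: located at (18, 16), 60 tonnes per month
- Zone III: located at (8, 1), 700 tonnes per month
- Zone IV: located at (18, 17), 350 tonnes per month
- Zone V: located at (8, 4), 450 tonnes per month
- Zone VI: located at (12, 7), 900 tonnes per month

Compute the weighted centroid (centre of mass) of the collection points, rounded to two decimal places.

The minimiser of Σwᵢ‖p−pᵢ‖² is the weighted centroid p* = (Σwᵢpᵢ)/(Σwᵢ).
Σwᵢ = 2510.
Σwᵢxᵢ = 50·7 + 60·18 + 700·8 + 350·18 + 450·8 + 900·12 = 27730.
Σwᵢyᵢ = 50·9 + 60·16 + 700·1 + 350·17 + 450·4 + 900·7 = 16160.
x* = 27730/2510 = 11.05, y* = 16160/2510 = 6.44.

(11.05, 6.44)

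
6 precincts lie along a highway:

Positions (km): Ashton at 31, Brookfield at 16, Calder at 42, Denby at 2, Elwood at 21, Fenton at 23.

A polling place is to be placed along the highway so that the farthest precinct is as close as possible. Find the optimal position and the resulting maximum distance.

location 22, max distance 20

The 1-center on a line is the midpoint of the two extreme points: leftmost at 2, rightmost at 42.
Optimal location = (2 + 42)/2 = 22; maximum distance = (42 − 2)/2 = 20.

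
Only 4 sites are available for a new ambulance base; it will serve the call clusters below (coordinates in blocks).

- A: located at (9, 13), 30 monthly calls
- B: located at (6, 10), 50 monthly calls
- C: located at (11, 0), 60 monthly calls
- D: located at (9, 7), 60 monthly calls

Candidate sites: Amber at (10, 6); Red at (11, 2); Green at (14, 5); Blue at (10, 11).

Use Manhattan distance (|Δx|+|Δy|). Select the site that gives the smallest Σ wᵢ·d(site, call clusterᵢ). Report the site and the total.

Amber, total 1180 blocks

Total weighted distance at each candidate:
  Amber (10, 6): total = 1180
  Red (11, 2): total = 1580
  Green (14, 5): total = 1940
  Blue (10, 11): total = 1360
Minimum is at Amber with total 1180 blocks.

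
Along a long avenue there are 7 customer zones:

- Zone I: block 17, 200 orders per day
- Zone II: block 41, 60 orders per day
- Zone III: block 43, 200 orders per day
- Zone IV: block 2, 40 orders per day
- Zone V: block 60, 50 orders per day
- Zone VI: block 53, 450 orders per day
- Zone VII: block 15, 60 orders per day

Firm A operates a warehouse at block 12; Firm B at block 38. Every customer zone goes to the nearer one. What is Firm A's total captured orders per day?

The indifferent point is the midpoint (12+38)/2 = 25; customer zones left of it (closer to Firm A at 12) go to Firm A, those right go to Firm B.
  Zone IV at 2 (w=40) → Firm A
  Zone VII at 15 (w=60) → Firm A
  Zone I at 17 (w=200) → Firm A
  Zone II at 41 (w=60) → Firm B
  Zone III at 43 (w=200) → Firm B
  Zone VI at 53 (w=450) → Firm B
  Zone V at 60 (w=50) → Firm B
Firm A captures 300; Firm B captures 760.

300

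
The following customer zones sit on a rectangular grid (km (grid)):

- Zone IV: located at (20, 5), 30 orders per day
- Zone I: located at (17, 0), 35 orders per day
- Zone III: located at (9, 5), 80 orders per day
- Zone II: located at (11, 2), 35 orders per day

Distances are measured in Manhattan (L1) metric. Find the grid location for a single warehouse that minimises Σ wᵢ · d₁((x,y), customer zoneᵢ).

(11, 5)

Manhattan distance separates: Σwᵢ(|x−xᵢ|+|y−yᵢ|) = Σwᵢ|x−xᵢ| + Σwᵢ|y−yᵢ|, so x and y are optimised independently as 1-D weighted medians.
Total weight W = 180; half = 90.
x-coordinate, sorted with cumulative weight:
  x=9 (Zone III, w=80) cum 80
  x=11 (Zone II, w=35) cum 115  ← median
  x=17 (Zone I, w=35) cum 150
  x=20 (Zone IV, w=30) cum 180
⇒ x* = 11
y-coordinate, sorted with cumulative weight:
  y=0 (Zone I, w=35) cum 35
  y=2 (Zone II, w=35) cum 70
  y=5 (Zone IV, w=30) cum 100  ← median
  y=5 (Zone III, w=80) cum 180
⇒ y* = 5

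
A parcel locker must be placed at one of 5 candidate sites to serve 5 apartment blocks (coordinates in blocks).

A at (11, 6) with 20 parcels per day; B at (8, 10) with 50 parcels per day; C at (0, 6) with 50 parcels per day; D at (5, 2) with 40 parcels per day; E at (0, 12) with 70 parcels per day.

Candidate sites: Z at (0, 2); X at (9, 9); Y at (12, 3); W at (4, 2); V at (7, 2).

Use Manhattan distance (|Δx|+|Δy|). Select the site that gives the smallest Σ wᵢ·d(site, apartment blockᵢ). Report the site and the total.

Total weighted distance at each candidate:
  Z (0, 2): total = 2200
  X (9, 9): total = 2080
  Y (12, 3): total = 3170
  W (4, 2): total = 2240
  V (7, 2): total = 2430
Minimum is at X with total 2080 blocks.

X, total 2080 blocks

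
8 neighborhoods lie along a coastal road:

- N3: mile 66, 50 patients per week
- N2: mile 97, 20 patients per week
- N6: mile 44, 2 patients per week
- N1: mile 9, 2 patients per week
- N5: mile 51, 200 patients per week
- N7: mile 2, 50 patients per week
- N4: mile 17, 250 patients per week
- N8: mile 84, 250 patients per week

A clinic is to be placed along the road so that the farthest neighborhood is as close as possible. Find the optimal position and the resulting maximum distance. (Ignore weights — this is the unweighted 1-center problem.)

The 1-center on a line is the midpoint of the two extreme points: leftmost at 2, rightmost at 97.
Optimal location = (2 + 97)/2 = 49.5; maximum distance = (97 − 2)/2 = 47.5.

location 49.5, max distance 47.5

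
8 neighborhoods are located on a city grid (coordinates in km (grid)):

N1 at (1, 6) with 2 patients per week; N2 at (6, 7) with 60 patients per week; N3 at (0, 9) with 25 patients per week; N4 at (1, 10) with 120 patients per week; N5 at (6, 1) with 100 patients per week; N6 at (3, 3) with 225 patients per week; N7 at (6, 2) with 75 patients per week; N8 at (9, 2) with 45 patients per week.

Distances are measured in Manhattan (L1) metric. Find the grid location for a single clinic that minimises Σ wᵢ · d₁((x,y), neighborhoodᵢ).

(3, 3)

Manhattan distance separates: Σwᵢ(|x−xᵢ|+|y−yᵢ|) = Σwᵢ|x−xᵢ| + Σwᵢ|y−yᵢ|, so x and y are optimised independently as 1-D weighted medians.
Total weight W = 652; half = 326.
x-coordinate, sorted with cumulative weight:
  x=0 (N3, w=25) cum 25
  x=1 (N1, w=2) cum 27
  x=1 (N4, w=120) cum 147
  x=3 (N6, w=225) cum 372  ← median
  x=6 (N2, w=60) cum 432
  x=6 (N5, w=100) cum 532
  x=6 (N7, w=75) cum 607
  x=9 (N8, w=45) cum 652
⇒ x* = 3
y-coordinate, sorted with cumulative weight:
  y=1 (N5, w=100) cum 100
  y=2 (N7, w=75) cum 175
  y=2 (N8, w=45) cum 220
  y=3 (N6, w=225) cum 445  ← median
  y=6 (N1, w=2) cum 447
  y=7 (N2, w=60) cum 507
  y=9 (N3, w=25) cum 532
  y=10 (N4, w=120) cum 652
⇒ y* = 3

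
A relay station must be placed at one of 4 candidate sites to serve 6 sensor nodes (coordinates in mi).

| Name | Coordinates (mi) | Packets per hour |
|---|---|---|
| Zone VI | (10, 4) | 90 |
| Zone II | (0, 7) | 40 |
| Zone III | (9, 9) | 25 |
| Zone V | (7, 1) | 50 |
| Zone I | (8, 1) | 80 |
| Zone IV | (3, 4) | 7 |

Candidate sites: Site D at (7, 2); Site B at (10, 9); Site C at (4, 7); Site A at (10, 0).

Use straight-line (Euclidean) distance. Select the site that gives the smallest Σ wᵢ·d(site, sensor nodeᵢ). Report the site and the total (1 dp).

Total weighted distance at each candidate:
  Site D (7, 2): total = 1045.0
  Site B (10, 9): total = 2030.0
  Site C (4, 7): total = 1832.8
  Site A (10, 0): total = 1468.1
Minimum is at Site D with total 1045.0 mi.

Site D, total 1045.0 mi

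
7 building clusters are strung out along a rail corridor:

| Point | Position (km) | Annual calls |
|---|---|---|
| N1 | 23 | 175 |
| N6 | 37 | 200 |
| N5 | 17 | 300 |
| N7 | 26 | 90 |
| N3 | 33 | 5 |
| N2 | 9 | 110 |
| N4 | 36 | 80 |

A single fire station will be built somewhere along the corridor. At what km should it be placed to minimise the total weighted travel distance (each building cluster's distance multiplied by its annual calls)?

For a sum of weighted absolute distances on a line, the optimum is the weighted median (not the mean). Total weight W = 960; half-weight = 480.
Sort by position and accumulate weight:
  km 9 (N2, w=110) → cum 110
  km 17 (N5, w=300) → cum 410
  km 23 (N1, w=175) → cum 585  ≥ 480 → median here
  km 26 (N7, w=90) → cum 675
  km 33 (N3, w=5) → cum 680
  km 36 (N4, w=80) → cum 760
  km 37 (N6, w=200) → cum 960
Optimal location: km 23.

x = 23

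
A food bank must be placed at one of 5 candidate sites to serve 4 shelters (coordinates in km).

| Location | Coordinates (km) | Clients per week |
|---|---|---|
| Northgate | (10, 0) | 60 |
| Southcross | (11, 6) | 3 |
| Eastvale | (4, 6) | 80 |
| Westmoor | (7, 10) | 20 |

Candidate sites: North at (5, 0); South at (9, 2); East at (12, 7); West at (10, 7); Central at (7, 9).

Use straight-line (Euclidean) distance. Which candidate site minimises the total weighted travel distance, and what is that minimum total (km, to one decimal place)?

Total weighted distance at each candidate:
  North (5, 0): total = 1016.0
  South (9, 2): total = 824.8
  East (12, 7): total = 1202.6
  West (10, 7): total = 995.7
  Central (7, 9): total = 943.6
Minimum is at South with total 824.8 km.

South, total 824.8 km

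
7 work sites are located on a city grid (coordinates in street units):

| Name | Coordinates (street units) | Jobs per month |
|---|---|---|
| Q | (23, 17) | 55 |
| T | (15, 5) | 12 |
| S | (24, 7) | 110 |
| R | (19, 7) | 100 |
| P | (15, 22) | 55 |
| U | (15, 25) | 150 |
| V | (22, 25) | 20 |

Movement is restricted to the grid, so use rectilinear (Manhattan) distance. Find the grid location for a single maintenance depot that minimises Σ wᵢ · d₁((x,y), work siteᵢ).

(19, 17)

Manhattan distance separates: Σwᵢ(|x−xᵢ|+|y−yᵢ|) = Σwᵢ|x−xᵢ| + Σwᵢ|y−yᵢ|, so x and y are optimised independently as 1-D weighted medians.
Total weight W = 502; half = 251.
x-coordinate, sorted with cumulative weight:
  x=15 (T, w=12) cum 12
  x=15 (P, w=55) cum 67
  x=15 (U, w=150) cum 217
  x=19 (R, w=100) cum 317  ← median
  x=22 (V, w=20) cum 337
  x=23 (Q, w=55) cum 392
  x=24 (S, w=110) cum 502
⇒ x* = 19
y-coordinate, sorted with cumulative weight:
  y=5 (T, w=12) cum 12
  y=7 (S, w=110) cum 122
  y=7 (R, w=100) cum 222
  y=17 (Q, w=55) cum 277  ← median
  y=22 (P, w=55) cum 332
  y=25 (U, w=150) cum 482
  y=25 (V, w=20) cum 502
⇒ y* = 17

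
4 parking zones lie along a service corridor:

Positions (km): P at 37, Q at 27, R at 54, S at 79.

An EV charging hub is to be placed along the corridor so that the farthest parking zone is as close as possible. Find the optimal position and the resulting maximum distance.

location 53, max distance 26

The 1-center on a line is the midpoint of the two extreme points: leftmost at 27, rightmost at 79.
Optimal location = (27 + 79)/2 = 53; maximum distance = (79 − 27)/2 = 26.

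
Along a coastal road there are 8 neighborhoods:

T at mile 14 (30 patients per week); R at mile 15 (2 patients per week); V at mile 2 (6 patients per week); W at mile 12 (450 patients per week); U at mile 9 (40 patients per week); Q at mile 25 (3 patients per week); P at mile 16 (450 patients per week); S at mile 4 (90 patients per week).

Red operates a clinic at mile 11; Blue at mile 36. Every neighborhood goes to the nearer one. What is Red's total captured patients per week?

The indifferent point is the midpoint (11+36)/2 = 23.5; neighborhoods left of it (closer to Red at 11) go to Red, those right go to Blue.
  V at 2 (w=6) → Red
  S at 4 (w=90) → Red
  U at 9 (w=40) → Red
  W at 12 (w=450) → Red
  T at 14 (w=30) → Red
  R at 15 (w=2) → Red
  P at 16 (w=450) → Red
  Q at 25 (w=3) → Blue
Red captures 1068; Blue captures 3.

1068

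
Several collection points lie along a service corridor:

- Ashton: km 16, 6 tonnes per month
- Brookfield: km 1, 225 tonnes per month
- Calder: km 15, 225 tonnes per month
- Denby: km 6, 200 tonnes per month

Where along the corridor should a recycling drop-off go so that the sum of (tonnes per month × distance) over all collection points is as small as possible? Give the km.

x = 6

For a sum of weighted absolute distances on a line, the optimum is the weighted median (not the mean). Total weight W = 656; half-weight = 328.
Sort by position and accumulate weight:
  km 1 (Brookfield, w=225) → cum 225
  km 6 (Denby, w=200) → cum 425  ≥ 328 → median here
  km 15 (Calder, w=225) → cum 650
  km 16 (Ashton, w=6) → cum 656
Optimal location: km 6.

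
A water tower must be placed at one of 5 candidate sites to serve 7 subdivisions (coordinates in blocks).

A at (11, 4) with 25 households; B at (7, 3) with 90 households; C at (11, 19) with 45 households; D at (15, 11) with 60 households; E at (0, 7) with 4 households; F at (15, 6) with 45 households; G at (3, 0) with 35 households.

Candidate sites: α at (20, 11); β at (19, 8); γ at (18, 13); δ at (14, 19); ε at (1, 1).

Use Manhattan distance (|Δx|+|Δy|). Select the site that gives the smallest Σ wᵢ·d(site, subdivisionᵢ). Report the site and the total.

Total weighted distance at each candidate:
  α (20, 11): total = 4881
  β (19, 8): total = 4295
  γ (18, 13): total = 4701
  δ (14, 19): total = 4979
  ε (1, 1): total = 4733
Minimum is at β with total 4295 blocks.

β, total 4295 blocks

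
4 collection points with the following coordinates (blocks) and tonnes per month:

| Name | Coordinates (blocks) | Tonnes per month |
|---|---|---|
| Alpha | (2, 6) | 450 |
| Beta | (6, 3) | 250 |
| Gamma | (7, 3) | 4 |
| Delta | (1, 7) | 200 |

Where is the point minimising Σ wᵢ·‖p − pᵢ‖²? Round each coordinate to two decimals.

The minimiser of Σwᵢ‖p−pᵢ‖² is the weighted centroid p* = (Σwᵢpᵢ)/(Σwᵢ).
Σwᵢ = 904.
Σwᵢxᵢ = 450·2 + 250·6 + 4·7 + 200·1 = 2628.
Σwᵢyᵢ = 450·6 + 250·3 + 4·3 + 200·7 = 4862.
x* = 2628/904 = 2.91, y* = 4862/904 = 5.38.

(2.91, 5.38)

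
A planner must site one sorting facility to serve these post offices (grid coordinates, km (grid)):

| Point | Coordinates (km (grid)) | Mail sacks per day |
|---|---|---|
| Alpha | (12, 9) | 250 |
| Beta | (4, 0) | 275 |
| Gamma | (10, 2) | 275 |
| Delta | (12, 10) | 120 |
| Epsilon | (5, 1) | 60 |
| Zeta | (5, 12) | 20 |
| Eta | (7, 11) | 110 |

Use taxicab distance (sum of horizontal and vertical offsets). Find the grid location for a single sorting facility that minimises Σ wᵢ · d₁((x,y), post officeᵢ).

Manhattan distance separates: Σwᵢ(|x−xᵢ|+|y−yᵢ|) = Σwᵢ|x−xᵢ| + Σwᵢ|y−yᵢ|, so x and y are optimised independently as 1-D weighted medians.
Total weight W = 1110; half = 555.
x-coordinate, sorted with cumulative weight:
  x=4 (Beta, w=275) cum 275
  x=5 (Epsilon, w=60) cum 335
  x=5 (Zeta, w=20) cum 355
  x=7 (Eta, w=110) cum 465
  x=10 (Gamma, w=275) cum 740  ← median
  x=12 (Alpha, w=250) cum 990
  x=12 (Delta, w=120) cum 1110
⇒ x* = 10
y-coordinate, sorted with cumulative weight:
  y=0 (Beta, w=275) cum 275
  y=1 (Epsilon, w=60) cum 335
  y=2 (Gamma, w=275) cum 610  ← median
  y=9 (Alpha, w=250) cum 860
  y=10 (Delta, w=120) cum 980
  y=11 (Eta, w=110) cum 1090
  y=12 (Zeta, w=20) cum 1110
⇒ y* = 2

(10, 2)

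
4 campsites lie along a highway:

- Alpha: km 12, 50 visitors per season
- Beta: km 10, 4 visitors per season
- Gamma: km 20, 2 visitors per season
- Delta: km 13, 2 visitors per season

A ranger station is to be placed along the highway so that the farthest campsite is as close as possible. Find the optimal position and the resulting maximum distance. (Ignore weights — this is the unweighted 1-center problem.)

The 1-center on a line is the midpoint of the two extreme points: leftmost at 10, rightmost at 20.
Optimal location = (10 + 20)/2 = 15; maximum distance = (20 − 10)/2 = 5.

location 15, max distance 5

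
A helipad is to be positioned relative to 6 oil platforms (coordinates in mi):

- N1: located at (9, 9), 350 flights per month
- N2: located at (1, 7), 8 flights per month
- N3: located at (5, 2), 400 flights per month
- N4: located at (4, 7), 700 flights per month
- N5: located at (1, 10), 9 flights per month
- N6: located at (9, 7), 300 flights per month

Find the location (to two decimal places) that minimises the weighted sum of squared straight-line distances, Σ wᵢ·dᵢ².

The minimiser of Σwᵢ‖p−pᵢ‖² is the weighted centroid p* = (Σwᵢpᵢ)/(Σwᵢ).
Σwᵢ = 1767.
Σwᵢxᵢ = 350·9 + 8·1 + 400·5 + 700·4 + 9·1 + 300·9 = 10667.
Σwᵢyᵢ = 350·9 + 8·7 + 400·2 + 700·7 + 9·10 + 300·7 = 11096.
x* = 10667/1767 = 6.04, y* = 11096/1767 = 6.28.

(6.04, 6.28)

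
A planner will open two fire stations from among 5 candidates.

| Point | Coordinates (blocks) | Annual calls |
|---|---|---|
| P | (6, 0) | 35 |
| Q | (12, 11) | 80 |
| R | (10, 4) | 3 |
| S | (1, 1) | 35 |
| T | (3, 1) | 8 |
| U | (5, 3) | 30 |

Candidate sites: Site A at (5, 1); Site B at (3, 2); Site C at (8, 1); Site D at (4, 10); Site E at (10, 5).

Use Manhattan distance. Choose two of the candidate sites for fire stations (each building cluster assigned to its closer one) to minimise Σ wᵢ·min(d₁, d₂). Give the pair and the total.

{Site A, Site E}, total 929

Evaluate every pair (each demand assigned to the nearer of the two):
  {Site A, Site E}: total = 929
  {Site B, Site E}: total = 1021
  {Site A, Site D}: total = 1030
  {Site B, Site D}: total = 1125
  {Site C, Site E}: total = 1183
  {Site C, Site D}: total = 1275
  {Site A, Site C}: total = 1421
  {Site B, Site C}: total = 1443
  {Site A, Site B}: total = 1627
  {Site D, Site E}: total = 1668
Best pair: {Site A, Site E} with total 929.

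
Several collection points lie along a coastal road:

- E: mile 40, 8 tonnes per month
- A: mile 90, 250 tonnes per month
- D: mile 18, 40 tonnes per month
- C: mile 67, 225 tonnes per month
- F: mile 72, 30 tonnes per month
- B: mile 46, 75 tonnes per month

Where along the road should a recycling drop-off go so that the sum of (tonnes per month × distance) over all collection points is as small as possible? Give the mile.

For a sum of weighted absolute distances on a line, the optimum is the weighted median (not the mean). Total weight W = 628; half-weight = 314.
Sort by position and accumulate weight:
  mile 18 (D, w=40) → cum 40
  mile 40 (E, w=8) → cum 48
  mile 46 (B, w=75) → cum 123
  mile 67 (C, w=225) → cum 348  ≥ 314 → median here
  mile 72 (F, w=30) → cum 378
  mile 90 (A, w=250) → cum 628
Optimal location: mile 67.

x = 67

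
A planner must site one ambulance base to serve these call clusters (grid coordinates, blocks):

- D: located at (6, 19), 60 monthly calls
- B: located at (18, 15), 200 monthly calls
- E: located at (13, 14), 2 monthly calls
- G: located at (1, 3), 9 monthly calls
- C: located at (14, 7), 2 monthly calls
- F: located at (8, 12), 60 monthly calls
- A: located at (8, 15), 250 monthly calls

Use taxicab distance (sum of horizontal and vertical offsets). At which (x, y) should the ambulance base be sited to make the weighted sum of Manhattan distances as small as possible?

(8, 15)

Manhattan distance separates: Σwᵢ(|x−xᵢ|+|y−yᵢ|) = Σwᵢ|x−xᵢ| + Σwᵢ|y−yᵢ|, so x and y are optimised independently as 1-D weighted medians.
Total weight W = 583; half = 291.5.
x-coordinate, sorted with cumulative weight:
  x=1 (G, w=9) cum 9
  x=6 (D, w=60) cum 69
  x=8 (F, w=60) cum 129
  x=8 (A, w=250) cum 379  ← median
  x=13 (E, w=2) cum 381
  x=14 (C, w=2) cum 383
  x=18 (B, w=200) cum 583
⇒ x* = 8
y-coordinate, sorted with cumulative weight:
  y=3 (G, w=9) cum 9
  y=7 (C, w=2) cum 11
  y=12 (F, w=60) cum 71
  y=14 (E, w=2) cum 73
  y=15 (B, w=200) cum 273
  y=15 (A, w=250) cum 523  ← median
  y=19 (D, w=60) cum 583
⇒ y* = 15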